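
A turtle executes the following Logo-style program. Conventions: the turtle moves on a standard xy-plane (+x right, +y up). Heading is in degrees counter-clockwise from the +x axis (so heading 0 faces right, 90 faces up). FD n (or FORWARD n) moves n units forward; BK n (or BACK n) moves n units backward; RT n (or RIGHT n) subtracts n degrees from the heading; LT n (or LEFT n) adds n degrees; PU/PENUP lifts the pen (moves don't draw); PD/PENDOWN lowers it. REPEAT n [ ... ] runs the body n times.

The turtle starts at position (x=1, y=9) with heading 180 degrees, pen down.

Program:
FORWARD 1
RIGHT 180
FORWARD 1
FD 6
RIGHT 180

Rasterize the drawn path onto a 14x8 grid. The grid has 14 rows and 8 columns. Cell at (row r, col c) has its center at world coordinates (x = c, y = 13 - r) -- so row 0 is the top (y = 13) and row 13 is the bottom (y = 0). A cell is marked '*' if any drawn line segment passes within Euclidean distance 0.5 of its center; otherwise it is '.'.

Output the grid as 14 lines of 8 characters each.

Answer: ........
........
........
........
********
........
........
........
........
........
........
........
........
........

Derivation:
Segment 0: (1,9) -> (0,9)
Segment 1: (0,9) -> (1,9)
Segment 2: (1,9) -> (7,9)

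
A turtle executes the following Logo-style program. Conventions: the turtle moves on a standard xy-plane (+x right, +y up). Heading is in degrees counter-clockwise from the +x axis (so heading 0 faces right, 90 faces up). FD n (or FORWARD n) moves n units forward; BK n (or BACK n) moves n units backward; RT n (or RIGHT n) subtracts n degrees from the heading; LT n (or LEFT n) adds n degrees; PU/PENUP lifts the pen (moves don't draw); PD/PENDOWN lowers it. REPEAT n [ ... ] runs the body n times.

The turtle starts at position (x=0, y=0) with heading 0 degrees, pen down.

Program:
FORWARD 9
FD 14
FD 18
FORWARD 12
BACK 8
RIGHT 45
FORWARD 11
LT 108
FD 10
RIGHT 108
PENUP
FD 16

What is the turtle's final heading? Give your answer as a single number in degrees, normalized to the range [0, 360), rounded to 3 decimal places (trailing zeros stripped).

Answer: 315

Derivation:
Executing turtle program step by step:
Start: pos=(0,0), heading=0, pen down
FD 9: (0,0) -> (9,0) [heading=0, draw]
FD 14: (9,0) -> (23,0) [heading=0, draw]
FD 18: (23,0) -> (41,0) [heading=0, draw]
FD 12: (41,0) -> (53,0) [heading=0, draw]
BK 8: (53,0) -> (45,0) [heading=0, draw]
RT 45: heading 0 -> 315
FD 11: (45,0) -> (52.778,-7.778) [heading=315, draw]
LT 108: heading 315 -> 63
FD 10: (52.778,-7.778) -> (57.318,1.132) [heading=63, draw]
RT 108: heading 63 -> 315
PU: pen up
FD 16: (57.318,1.132) -> (68.632,-10.182) [heading=315, move]
Final: pos=(68.632,-10.182), heading=315, 7 segment(s) drawn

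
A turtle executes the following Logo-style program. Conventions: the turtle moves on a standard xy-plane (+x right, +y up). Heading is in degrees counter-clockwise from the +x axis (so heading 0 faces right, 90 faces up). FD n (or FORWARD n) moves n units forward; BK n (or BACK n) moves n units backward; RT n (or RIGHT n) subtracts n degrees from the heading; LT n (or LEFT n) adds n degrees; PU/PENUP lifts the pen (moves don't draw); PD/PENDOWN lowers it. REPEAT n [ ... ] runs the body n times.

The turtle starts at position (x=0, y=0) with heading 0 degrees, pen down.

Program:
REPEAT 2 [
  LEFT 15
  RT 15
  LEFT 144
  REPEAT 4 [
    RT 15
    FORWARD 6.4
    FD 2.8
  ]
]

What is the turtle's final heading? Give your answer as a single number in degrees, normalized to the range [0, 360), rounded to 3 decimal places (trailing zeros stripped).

Executing turtle program step by step:
Start: pos=(0,0), heading=0, pen down
REPEAT 2 [
  -- iteration 1/2 --
  LT 15: heading 0 -> 15
  RT 15: heading 15 -> 0
  LT 144: heading 0 -> 144
  REPEAT 4 [
    -- iteration 1/4 --
    RT 15: heading 144 -> 129
    FD 6.4: (0,0) -> (-4.028,4.974) [heading=129, draw]
    FD 2.8: (-4.028,4.974) -> (-5.79,7.15) [heading=129, draw]
    -- iteration 2/4 --
    RT 15: heading 129 -> 114
    FD 6.4: (-5.79,7.15) -> (-8.393,12.996) [heading=114, draw]
    FD 2.8: (-8.393,12.996) -> (-9.532,15.554) [heading=114, draw]
    -- iteration 3/4 --
    RT 15: heading 114 -> 99
    FD 6.4: (-9.532,15.554) -> (-10.533,21.876) [heading=99, draw]
    FD 2.8: (-10.533,21.876) -> (-10.971,24.641) [heading=99, draw]
    -- iteration 4/4 --
    RT 15: heading 99 -> 84
    FD 6.4: (-10.971,24.641) -> (-10.302,31.006) [heading=84, draw]
    FD 2.8: (-10.302,31.006) -> (-10.009,33.791) [heading=84, draw]
  ]
  -- iteration 2/2 --
  LT 15: heading 84 -> 99
  RT 15: heading 99 -> 84
  LT 144: heading 84 -> 228
  REPEAT 4 [
    -- iteration 1/4 --
    RT 15: heading 228 -> 213
    FD 6.4: (-10.009,33.791) -> (-15.377,30.305) [heading=213, draw]
    FD 2.8: (-15.377,30.305) -> (-17.725,28.78) [heading=213, draw]
    -- iteration 2/4 --
    RT 15: heading 213 -> 198
    FD 6.4: (-17.725,28.78) -> (-23.812,26.802) [heading=198, draw]
    FD 2.8: (-23.812,26.802) -> (-26.475,25.937) [heading=198, draw]
    -- iteration 3/4 --
    RT 15: heading 198 -> 183
    FD 6.4: (-26.475,25.937) -> (-32.866,25.602) [heading=183, draw]
    FD 2.8: (-32.866,25.602) -> (-35.662,25.456) [heading=183, draw]
    -- iteration 4/4 --
    RT 15: heading 183 -> 168
    FD 6.4: (-35.662,25.456) -> (-41.922,26.786) [heading=168, draw]
    FD 2.8: (-41.922,26.786) -> (-44.661,27.368) [heading=168, draw]
  ]
]
Final: pos=(-44.661,27.368), heading=168, 16 segment(s) drawn

Answer: 168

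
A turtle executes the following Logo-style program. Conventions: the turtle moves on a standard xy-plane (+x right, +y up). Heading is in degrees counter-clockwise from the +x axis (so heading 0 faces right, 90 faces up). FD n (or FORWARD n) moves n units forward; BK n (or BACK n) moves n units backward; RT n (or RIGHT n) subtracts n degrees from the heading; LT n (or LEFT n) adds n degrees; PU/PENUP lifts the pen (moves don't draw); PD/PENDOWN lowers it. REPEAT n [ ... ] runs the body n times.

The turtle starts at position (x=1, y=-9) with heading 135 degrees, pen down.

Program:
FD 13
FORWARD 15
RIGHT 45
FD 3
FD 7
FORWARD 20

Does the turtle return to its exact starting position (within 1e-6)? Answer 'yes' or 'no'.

Answer: no

Derivation:
Executing turtle program step by step:
Start: pos=(1,-9), heading=135, pen down
FD 13: (1,-9) -> (-8.192,0.192) [heading=135, draw]
FD 15: (-8.192,0.192) -> (-18.799,10.799) [heading=135, draw]
RT 45: heading 135 -> 90
FD 3: (-18.799,10.799) -> (-18.799,13.799) [heading=90, draw]
FD 7: (-18.799,13.799) -> (-18.799,20.799) [heading=90, draw]
FD 20: (-18.799,20.799) -> (-18.799,40.799) [heading=90, draw]
Final: pos=(-18.799,40.799), heading=90, 5 segment(s) drawn

Start position: (1, -9)
Final position: (-18.799, 40.799)
Distance = 53.59; >= 1e-6 -> NOT closed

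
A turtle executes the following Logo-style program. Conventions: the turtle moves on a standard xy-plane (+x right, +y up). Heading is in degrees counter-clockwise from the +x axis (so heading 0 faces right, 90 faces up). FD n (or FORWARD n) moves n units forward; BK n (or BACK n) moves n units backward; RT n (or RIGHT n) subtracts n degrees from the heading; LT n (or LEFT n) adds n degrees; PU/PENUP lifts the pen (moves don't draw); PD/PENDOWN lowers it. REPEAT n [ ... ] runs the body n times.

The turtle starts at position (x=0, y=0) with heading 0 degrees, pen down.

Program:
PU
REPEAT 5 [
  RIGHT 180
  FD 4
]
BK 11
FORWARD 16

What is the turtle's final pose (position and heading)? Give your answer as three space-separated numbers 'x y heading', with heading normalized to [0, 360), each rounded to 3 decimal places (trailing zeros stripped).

Answer: -9 0 180

Derivation:
Executing turtle program step by step:
Start: pos=(0,0), heading=0, pen down
PU: pen up
REPEAT 5 [
  -- iteration 1/5 --
  RT 180: heading 0 -> 180
  FD 4: (0,0) -> (-4,0) [heading=180, move]
  -- iteration 2/5 --
  RT 180: heading 180 -> 0
  FD 4: (-4,0) -> (0,0) [heading=0, move]
  -- iteration 3/5 --
  RT 180: heading 0 -> 180
  FD 4: (0,0) -> (-4,0) [heading=180, move]
  -- iteration 4/5 --
  RT 180: heading 180 -> 0
  FD 4: (-4,0) -> (0,0) [heading=0, move]
  -- iteration 5/5 --
  RT 180: heading 0 -> 180
  FD 4: (0,0) -> (-4,0) [heading=180, move]
]
BK 11: (-4,0) -> (7,0) [heading=180, move]
FD 16: (7,0) -> (-9,0) [heading=180, move]
Final: pos=(-9,0), heading=180, 0 segment(s) drawn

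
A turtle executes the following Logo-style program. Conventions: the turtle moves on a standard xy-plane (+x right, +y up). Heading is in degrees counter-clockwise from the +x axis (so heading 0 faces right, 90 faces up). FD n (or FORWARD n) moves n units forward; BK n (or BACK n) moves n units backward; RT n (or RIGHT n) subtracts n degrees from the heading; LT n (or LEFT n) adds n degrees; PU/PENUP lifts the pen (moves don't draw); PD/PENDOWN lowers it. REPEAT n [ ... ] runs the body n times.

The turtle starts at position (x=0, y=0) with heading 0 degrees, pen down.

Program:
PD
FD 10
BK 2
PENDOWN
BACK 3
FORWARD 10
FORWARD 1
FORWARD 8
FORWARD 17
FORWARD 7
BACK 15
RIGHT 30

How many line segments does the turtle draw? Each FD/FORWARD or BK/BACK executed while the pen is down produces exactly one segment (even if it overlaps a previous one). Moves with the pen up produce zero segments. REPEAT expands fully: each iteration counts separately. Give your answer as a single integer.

Answer: 9

Derivation:
Executing turtle program step by step:
Start: pos=(0,0), heading=0, pen down
PD: pen down
FD 10: (0,0) -> (10,0) [heading=0, draw]
BK 2: (10,0) -> (8,0) [heading=0, draw]
PD: pen down
BK 3: (8,0) -> (5,0) [heading=0, draw]
FD 10: (5,0) -> (15,0) [heading=0, draw]
FD 1: (15,0) -> (16,0) [heading=0, draw]
FD 8: (16,0) -> (24,0) [heading=0, draw]
FD 17: (24,0) -> (41,0) [heading=0, draw]
FD 7: (41,0) -> (48,0) [heading=0, draw]
BK 15: (48,0) -> (33,0) [heading=0, draw]
RT 30: heading 0 -> 330
Final: pos=(33,0), heading=330, 9 segment(s) drawn
Segments drawn: 9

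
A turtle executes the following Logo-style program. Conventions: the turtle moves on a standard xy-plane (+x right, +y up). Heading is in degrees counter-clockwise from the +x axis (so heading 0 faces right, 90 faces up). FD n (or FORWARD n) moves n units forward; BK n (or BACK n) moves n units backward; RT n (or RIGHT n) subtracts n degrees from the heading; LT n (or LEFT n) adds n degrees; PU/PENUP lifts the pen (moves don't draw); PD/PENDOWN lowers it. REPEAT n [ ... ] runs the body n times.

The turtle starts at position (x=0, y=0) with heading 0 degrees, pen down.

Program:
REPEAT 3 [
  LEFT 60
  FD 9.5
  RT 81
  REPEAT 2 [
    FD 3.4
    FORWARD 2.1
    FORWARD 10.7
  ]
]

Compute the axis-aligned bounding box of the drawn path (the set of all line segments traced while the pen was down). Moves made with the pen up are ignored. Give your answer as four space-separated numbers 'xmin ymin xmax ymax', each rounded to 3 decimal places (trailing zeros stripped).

Executing turtle program step by step:
Start: pos=(0,0), heading=0, pen down
REPEAT 3 [
  -- iteration 1/3 --
  LT 60: heading 0 -> 60
  FD 9.5: (0,0) -> (4.75,8.227) [heading=60, draw]
  RT 81: heading 60 -> 339
  REPEAT 2 [
    -- iteration 1/2 --
    FD 3.4: (4.75,8.227) -> (7.924,7.009) [heading=339, draw]
    FD 2.1: (7.924,7.009) -> (9.885,6.256) [heading=339, draw]
    FD 10.7: (9.885,6.256) -> (19.874,2.422) [heading=339, draw]
    -- iteration 2/2 --
    FD 3.4: (19.874,2.422) -> (23.048,1.203) [heading=339, draw]
    FD 2.1: (23.048,1.203) -> (25.009,0.451) [heading=339, draw]
    FD 10.7: (25.009,0.451) -> (34.998,-3.384) [heading=339, draw]
  ]
  -- iteration 2/3 --
  LT 60: heading 339 -> 39
  FD 9.5: (34.998,-3.384) -> (42.381,2.595) [heading=39, draw]
  RT 81: heading 39 -> 318
  REPEAT 2 [
    -- iteration 1/2 --
    FD 3.4: (42.381,2.595) -> (44.908,0.32) [heading=318, draw]
    FD 2.1: (44.908,0.32) -> (46.468,-1.086) [heading=318, draw]
    FD 10.7: (46.468,-1.086) -> (54.42,-8.245) [heading=318, draw]
    -- iteration 2/2 --
    FD 3.4: (54.42,-8.245) -> (56.947,-10.52) [heading=318, draw]
    FD 2.1: (56.947,-10.52) -> (58.507,-11.925) [heading=318, draw]
    FD 10.7: (58.507,-11.925) -> (66.459,-19.085) [heading=318, draw]
  ]
  -- iteration 3/3 --
  LT 60: heading 318 -> 18
  FD 9.5: (66.459,-19.085) -> (75.494,-16.15) [heading=18, draw]
  RT 81: heading 18 -> 297
  REPEAT 2 [
    -- iteration 1/2 --
    FD 3.4: (75.494,-16.15) -> (77.037,-19.179) [heading=297, draw]
    FD 2.1: (77.037,-19.179) -> (77.991,-21.05) [heading=297, draw]
    FD 10.7: (77.991,-21.05) -> (82.848,-30.584) [heading=297, draw]
    -- iteration 2/2 --
    FD 3.4: (82.848,-30.584) -> (84.392,-33.613) [heading=297, draw]
    FD 2.1: (84.392,-33.613) -> (85.345,-35.484) [heading=297, draw]
    FD 10.7: (85.345,-35.484) -> (90.203,-45.018) [heading=297, draw]
  ]
]
Final: pos=(90.203,-45.018), heading=297, 21 segment(s) drawn

Segment endpoints: x in {0, 4.75, 7.924, 9.885, 19.874, 23.048, 25.009, 34.998, 42.381, 44.908, 46.468, 54.42, 56.947, 58.507, 66.459, 75.494, 77.037, 77.991, 82.848, 84.392, 85.345, 90.203}, y in {-45.018, -35.484, -33.613, -30.584, -21.05, -19.179, -19.085, -16.15, -11.925, -10.52, -8.245, -3.384, -1.086, 0, 0.32, 0.451, 1.203, 2.422, 2.595, 6.256, 7.009, 8.227}
xmin=0, ymin=-45.018, xmax=90.203, ymax=8.227

Answer: 0 -45.018 90.203 8.227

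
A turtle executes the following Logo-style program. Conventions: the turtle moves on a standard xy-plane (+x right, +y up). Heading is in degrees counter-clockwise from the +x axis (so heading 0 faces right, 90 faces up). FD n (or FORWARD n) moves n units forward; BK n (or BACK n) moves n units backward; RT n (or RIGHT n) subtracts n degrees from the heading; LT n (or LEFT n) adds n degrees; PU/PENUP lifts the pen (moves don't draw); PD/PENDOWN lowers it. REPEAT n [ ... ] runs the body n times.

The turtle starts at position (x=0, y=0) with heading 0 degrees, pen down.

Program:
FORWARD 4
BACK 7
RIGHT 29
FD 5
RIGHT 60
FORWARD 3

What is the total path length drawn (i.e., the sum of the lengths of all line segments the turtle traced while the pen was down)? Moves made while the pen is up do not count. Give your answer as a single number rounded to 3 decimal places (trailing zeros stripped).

Executing turtle program step by step:
Start: pos=(0,0), heading=0, pen down
FD 4: (0,0) -> (4,0) [heading=0, draw]
BK 7: (4,0) -> (-3,0) [heading=0, draw]
RT 29: heading 0 -> 331
FD 5: (-3,0) -> (1.373,-2.424) [heading=331, draw]
RT 60: heading 331 -> 271
FD 3: (1.373,-2.424) -> (1.425,-5.424) [heading=271, draw]
Final: pos=(1.425,-5.424), heading=271, 4 segment(s) drawn

Segment lengths:
  seg 1: (0,0) -> (4,0), length = 4
  seg 2: (4,0) -> (-3,0), length = 7
  seg 3: (-3,0) -> (1.373,-2.424), length = 5
  seg 4: (1.373,-2.424) -> (1.425,-5.424), length = 3
Total = 19

Answer: 19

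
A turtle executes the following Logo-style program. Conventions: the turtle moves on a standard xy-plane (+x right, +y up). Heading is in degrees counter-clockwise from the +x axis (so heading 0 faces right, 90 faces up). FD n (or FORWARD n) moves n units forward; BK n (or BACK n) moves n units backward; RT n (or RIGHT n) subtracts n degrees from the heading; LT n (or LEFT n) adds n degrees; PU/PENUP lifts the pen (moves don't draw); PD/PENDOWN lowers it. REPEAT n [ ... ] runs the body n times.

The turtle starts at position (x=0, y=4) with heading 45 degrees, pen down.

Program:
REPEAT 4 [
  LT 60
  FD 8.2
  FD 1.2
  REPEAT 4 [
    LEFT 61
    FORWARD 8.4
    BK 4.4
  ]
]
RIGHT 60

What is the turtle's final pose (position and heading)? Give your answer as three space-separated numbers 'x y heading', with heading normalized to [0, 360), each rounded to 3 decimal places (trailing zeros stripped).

Executing turtle program step by step:
Start: pos=(0,4), heading=45, pen down
REPEAT 4 [
  -- iteration 1/4 --
  LT 60: heading 45 -> 105
  FD 8.2: (0,4) -> (-2.122,11.921) [heading=105, draw]
  FD 1.2: (-2.122,11.921) -> (-2.433,13.08) [heading=105, draw]
  REPEAT 4 [
    -- iteration 1/4 --
    LT 61: heading 105 -> 166
    FD 8.4: (-2.433,13.08) -> (-10.583,15.112) [heading=166, draw]
    BK 4.4: (-10.583,15.112) -> (-6.314,14.047) [heading=166, draw]
    -- iteration 2/4 --
    LT 61: heading 166 -> 227
    FD 8.4: (-6.314,14.047) -> (-12.043,7.904) [heading=227, draw]
    BK 4.4: (-12.043,7.904) -> (-9.042,11.122) [heading=227, draw]
    -- iteration 3/4 --
    LT 61: heading 227 -> 288
    FD 8.4: (-9.042,11.122) -> (-6.446,3.133) [heading=288, draw]
    BK 4.4: (-6.446,3.133) -> (-7.806,7.318) [heading=288, draw]
    -- iteration 4/4 --
    LT 61: heading 288 -> 349
    FD 8.4: (-7.806,7.318) -> (0.44,5.715) [heading=349, draw]
    BK 4.4: (0.44,5.715) -> (-3.879,6.555) [heading=349, draw]
  ]
  -- iteration 2/4 --
  LT 60: heading 349 -> 49
  FD 8.2: (-3.879,6.555) -> (1.5,12.743) [heading=49, draw]
  FD 1.2: (1.5,12.743) -> (2.287,13.649) [heading=49, draw]
  REPEAT 4 [
    -- iteration 1/4 --
    LT 61: heading 49 -> 110
    FD 8.4: (2.287,13.649) -> (-0.586,21.542) [heading=110, draw]
    BK 4.4: (-0.586,21.542) -> (0.919,17.408) [heading=110, draw]
    -- iteration 2/4 --
    LT 61: heading 110 -> 171
    FD 8.4: (0.919,17.408) -> (-7.377,18.722) [heading=171, draw]
    BK 4.4: (-7.377,18.722) -> (-3.031,18.033) [heading=171, draw]
    -- iteration 3/4 --
    LT 61: heading 171 -> 232
    FD 8.4: (-3.031,18.033) -> (-8.203,11.414) [heading=232, draw]
    BK 4.4: (-8.203,11.414) -> (-5.494,14.881) [heading=232, draw]
    -- iteration 4/4 --
    LT 61: heading 232 -> 293
    FD 8.4: (-5.494,14.881) -> (-2.212,7.149) [heading=293, draw]
    BK 4.4: (-2.212,7.149) -> (-3.931,11.199) [heading=293, draw]
  ]
  -- iteration 3/4 --
  LT 60: heading 293 -> 353
  FD 8.2: (-3.931,11.199) -> (4.208,10.2) [heading=353, draw]
  FD 1.2: (4.208,10.2) -> (5.399,10.054) [heading=353, draw]
  REPEAT 4 [
    -- iteration 1/4 --
    LT 61: heading 353 -> 54
    FD 8.4: (5.399,10.054) -> (10.336,16.849) [heading=54, draw]
    BK 4.4: (10.336,16.849) -> (7.75,13.29) [heading=54, draw]
    -- iteration 2/4 --
    LT 61: heading 54 -> 115
    FD 8.4: (7.75,13.29) -> (4.2,20.903) [heading=115, draw]
    BK 4.4: (4.2,20.903) -> (6.06,16.915) [heading=115, draw]
    -- iteration 3/4 --
    LT 61: heading 115 -> 176
    FD 8.4: (6.06,16.915) -> (-2.32,17.501) [heading=176, draw]
    BK 4.4: (-2.32,17.501) -> (2.069,17.194) [heading=176, draw]
    -- iteration 4/4 --
    LT 61: heading 176 -> 237
    FD 8.4: (2.069,17.194) -> (-2.506,10.149) [heading=237, draw]
    BK 4.4: (-2.506,10.149) -> (-0.109,13.839) [heading=237, draw]
  ]
  -- iteration 4/4 --
  LT 60: heading 237 -> 297
  FD 8.2: (-0.109,13.839) -> (3.613,6.533) [heading=297, draw]
  FD 1.2: (3.613,6.533) -> (4.158,5.464) [heading=297, draw]
  REPEAT 4 [
    -- iteration 1/4 --
    LT 61: heading 297 -> 358
    FD 8.4: (4.158,5.464) -> (12.553,5.171) [heading=358, draw]
    BK 4.4: (12.553,5.171) -> (8.156,5.324) [heading=358, draw]
    -- iteration 2/4 --
    LT 61: heading 358 -> 59
    FD 8.4: (8.156,5.324) -> (12.482,12.524) [heading=59, draw]
    BK 4.4: (12.482,12.524) -> (10.216,8.753) [heading=59, draw]
    -- iteration 3/4 --
    LT 61: heading 59 -> 120
    FD 8.4: (10.216,8.753) -> (6.016,16.028) [heading=120, draw]
    BK 4.4: (6.016,16.028) -> (8.216,12.217) [heading=120, draw]
    -- iteration 4/4 --
    LT 61: heading 120 -> 181
    FD 8.4: (8.216,12.217) -> (-0.183,12.07) [heading=181, draw]
    BK 4.4: (-0.183,12.07) -> (4.217,12.147) [heading=181, draw]
  ]
]
RT 60: heading 181 -> 121
Final: pos=(4.217,12.147), heading=121, 40 segment(s) drawn

Answer: 4.217 12.147 121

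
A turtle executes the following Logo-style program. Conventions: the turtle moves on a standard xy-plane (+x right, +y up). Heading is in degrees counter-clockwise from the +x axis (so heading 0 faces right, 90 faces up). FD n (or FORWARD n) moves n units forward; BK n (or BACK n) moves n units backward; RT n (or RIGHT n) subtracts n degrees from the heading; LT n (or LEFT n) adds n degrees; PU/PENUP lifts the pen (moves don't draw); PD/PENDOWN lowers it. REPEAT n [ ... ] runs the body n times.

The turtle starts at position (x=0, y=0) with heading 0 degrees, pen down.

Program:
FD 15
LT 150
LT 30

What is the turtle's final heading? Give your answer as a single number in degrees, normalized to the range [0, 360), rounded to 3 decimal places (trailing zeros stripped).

Answer: 180

Derivation:
Executing turtle program step by step:
Start: pos=(0,0), heading=0, pen down
FD 15: (0,0) -> (15,0) [heading=0, draw]
LT 150: heading 0 -> 150
LT 30: heading 150 -> 180
Final: pos=(15,0), heading=180, 1 segment(s) drawn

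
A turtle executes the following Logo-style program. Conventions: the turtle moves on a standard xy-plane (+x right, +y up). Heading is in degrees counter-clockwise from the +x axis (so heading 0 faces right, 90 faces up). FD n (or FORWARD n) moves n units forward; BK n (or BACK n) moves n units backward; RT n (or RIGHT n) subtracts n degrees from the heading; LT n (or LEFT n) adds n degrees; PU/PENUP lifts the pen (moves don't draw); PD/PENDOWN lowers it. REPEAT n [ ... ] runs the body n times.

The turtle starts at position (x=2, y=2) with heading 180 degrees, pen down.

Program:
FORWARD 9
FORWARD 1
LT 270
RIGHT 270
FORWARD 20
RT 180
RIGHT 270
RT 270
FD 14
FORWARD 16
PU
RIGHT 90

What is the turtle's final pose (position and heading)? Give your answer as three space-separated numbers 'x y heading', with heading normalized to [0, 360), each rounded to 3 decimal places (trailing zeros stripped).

Answer: -58 2 90

Derivation:
Executing turtle program step by step:
Start: pos=(2,2), heading=180, pen down
FD 9: (2,2) -> (-7,2) [heading=180, draw]
FD 1: (-7,2) -> (-8,2) [heading=180, draw]
LT 270: heading 180 -> 90
RT 270: heading 90 -> 180
FD 20: (-8,2) -> (-28,2) [heading=180, draw]
RT 180: heading 180 -> 0
RT 270: heading 0 -> 90
RT 270: heading 90 -> 180
FD 14: (-28,2) -> (-42,2) [heading=180, draw]
FD 16: (-42,2) -> (-58,2) [heading=180, draw]
PU: pen up
RT 90: heading 180 -> 90
Final: pos=(-58,2), heading=90, 5 segment(s) drawn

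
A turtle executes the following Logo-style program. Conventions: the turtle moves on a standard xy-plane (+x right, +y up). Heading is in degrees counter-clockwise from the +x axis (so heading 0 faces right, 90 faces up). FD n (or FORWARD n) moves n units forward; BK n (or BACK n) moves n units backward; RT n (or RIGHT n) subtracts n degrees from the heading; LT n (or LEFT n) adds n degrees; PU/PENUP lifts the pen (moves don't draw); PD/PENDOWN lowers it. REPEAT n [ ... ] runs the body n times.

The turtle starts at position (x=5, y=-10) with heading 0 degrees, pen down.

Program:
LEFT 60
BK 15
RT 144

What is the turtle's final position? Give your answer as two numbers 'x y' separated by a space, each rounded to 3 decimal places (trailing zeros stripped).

Answer: -2.5 -22.99

Derivation:
Executing turtle program step by step:
Start: pos=(5,-10), heading=0, pen down
LT 60: heading 0 -> 60
BK 15: (5,-10) -> (-2.5,-22.99) [heading=60, draw]
RT 144: heading 60 -> 276
Final: pos=(-2.5,-22.99), heading=276, 1 segment(s) drawn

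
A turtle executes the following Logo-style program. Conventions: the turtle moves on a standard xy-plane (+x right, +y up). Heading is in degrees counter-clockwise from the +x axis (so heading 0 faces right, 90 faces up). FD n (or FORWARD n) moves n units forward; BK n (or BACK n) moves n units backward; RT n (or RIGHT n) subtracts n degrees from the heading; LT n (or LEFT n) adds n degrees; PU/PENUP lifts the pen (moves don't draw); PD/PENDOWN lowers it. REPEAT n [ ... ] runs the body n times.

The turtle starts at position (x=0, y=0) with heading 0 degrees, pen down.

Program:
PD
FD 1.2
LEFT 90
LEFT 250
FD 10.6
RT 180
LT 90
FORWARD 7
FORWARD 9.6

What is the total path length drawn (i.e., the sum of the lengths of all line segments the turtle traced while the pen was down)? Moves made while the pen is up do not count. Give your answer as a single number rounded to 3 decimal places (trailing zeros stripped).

Executing turtle program step by step:
Start: pos=(0,0), heading=0, pen down
PD: pen down
FD 1.2: (0,0) -> (1.2,0) [heading=0, draw]
LT 90: heading 0 -> 90
LT 250: heading 90 -> 340
FD 10.6: (1.2,0) -> (11.161,-3.625) [heading=340, draw]
RT 180: heading 340 -> 160
LT 90: heading 160 -> 250
FD 7: (11.161,-3.625) -> (8.767,-10.203) [heading=250, draw]
FD 9.6: (8.767,-10.203) -> (5.483,-19.224) [heading=250, draw]
Final: pos=(5.483,-19.224), heading=250, 4 segment(s) drawn

Segment lengths:
  seg 1: (0,0) -> (1.2,0), length = 1.2
  seg 2: (1.2,0) -> (11.161,-3.625), length = 10.6
  seg 3: (11.161,-3.625) -> (8.767,-10.203), length = 7
  seg 4: (8.767,-10.203) -> (5.483,-19.224), length = 9.6
Total = 28.4

Answer: 28.4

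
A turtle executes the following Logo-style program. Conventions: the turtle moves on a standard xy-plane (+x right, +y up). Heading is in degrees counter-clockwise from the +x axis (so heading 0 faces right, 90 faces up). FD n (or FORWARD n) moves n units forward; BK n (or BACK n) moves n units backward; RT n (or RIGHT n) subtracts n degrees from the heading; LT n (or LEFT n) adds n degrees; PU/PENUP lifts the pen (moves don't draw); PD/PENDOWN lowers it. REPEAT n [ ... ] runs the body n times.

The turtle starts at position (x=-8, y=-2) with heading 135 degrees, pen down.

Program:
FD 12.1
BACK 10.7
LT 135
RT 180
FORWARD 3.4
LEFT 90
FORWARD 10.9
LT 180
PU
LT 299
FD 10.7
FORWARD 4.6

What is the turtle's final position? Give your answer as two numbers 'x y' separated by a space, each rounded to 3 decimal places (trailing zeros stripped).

Executing turtle program step by step:
Start: pos=(-8,-2), heading=135, pen down
FD 12.1: (-8,-2) -> (-16.556,6.556) [heading=135, draw]
BK 10.7: (-16.556,6.556) -> (-8.99,-1.01) [heading=135, draw]
LT 135: heading 135 -> 270
RT 180: heading 270 -> 90
FD 3.4: (-8.99,-1.01) -> (-8.99,2.39) [heading=90, draw]
LT 90: heading 90 -> 180
FD 10.9: (-8.99,2.39) -> (-19.89,2.39) [heading=180, draw]
LT 180: heading 180 -> 0
PU: pen up
LT 299: heading 0 -> 299
FD 10.7: (-19.89,2.39) -> (-14.702,-6.968) [heading=299, move]
FD 4.6: (-14.702,-6.968) -> (-12.472,-10.992) [heading=299, move]
Final: pos=(-12.472,-10.992), heading=299, 4 segment(s) drawn

Answer: -12.472 -10.992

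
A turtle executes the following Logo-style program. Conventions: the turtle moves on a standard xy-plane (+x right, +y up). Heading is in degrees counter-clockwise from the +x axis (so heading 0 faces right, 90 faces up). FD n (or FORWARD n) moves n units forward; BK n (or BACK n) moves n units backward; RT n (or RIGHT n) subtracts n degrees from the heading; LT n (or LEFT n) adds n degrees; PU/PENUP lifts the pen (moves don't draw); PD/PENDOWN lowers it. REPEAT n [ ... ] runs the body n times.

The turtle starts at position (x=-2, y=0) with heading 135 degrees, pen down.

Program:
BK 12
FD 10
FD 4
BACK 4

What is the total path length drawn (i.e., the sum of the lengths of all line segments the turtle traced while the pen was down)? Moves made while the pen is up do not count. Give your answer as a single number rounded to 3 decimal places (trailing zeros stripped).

Answer: 30

Derivation:
Executing turtle program step by step:
Start: pos=(-2,0), heading=135, pen down
BK 12: (-2,0) -> (6.485,-8.485) [heading=135, draw]
FD 10: (6.485,-8.485) -> (-0.586,-1.414) [heading=135, draw]
FD 4: (-0.586,-1.414) -> (-3.414,1.414) [heading=135, draw]
BK 4: (-3.414,1.414) -> (-0.586,-1.414) [heading=135, draw]
Final: pos=(-0.586,-1.414), heading=135, 4 segment(s) drawn

Segment lengths:
  seg 1: (-2,0) -> (6.485,-8.485), length = 12
  seg 2: (6.485,-8.485) -> (-0.586,-1.414), length = 10
  seg 3: (-0.586,-1.414) -> (-3.414,1.414), length = 4
  seg 4: (-3.414,1.414) -> (-0.586,-1.414), length = 4
Total = 30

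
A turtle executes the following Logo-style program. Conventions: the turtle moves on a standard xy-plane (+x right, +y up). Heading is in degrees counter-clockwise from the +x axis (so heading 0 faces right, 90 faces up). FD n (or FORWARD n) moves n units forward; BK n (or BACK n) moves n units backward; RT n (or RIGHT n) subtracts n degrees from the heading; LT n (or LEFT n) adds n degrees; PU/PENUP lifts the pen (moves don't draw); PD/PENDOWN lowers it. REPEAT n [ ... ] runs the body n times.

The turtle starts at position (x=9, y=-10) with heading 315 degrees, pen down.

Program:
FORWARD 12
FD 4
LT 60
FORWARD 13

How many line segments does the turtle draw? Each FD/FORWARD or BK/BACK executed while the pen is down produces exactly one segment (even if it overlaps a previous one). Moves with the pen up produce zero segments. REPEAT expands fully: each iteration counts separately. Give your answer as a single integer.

Executing turtle program step by step:
Start: pos=(9,-10), heading=315, pen down
FD 12: (9,-10) -> (17.485,-18.485) [heading=315, draw]
FD 4: (17.485,-18.485) -> (20.314,-21.314) [heading=315, draw]
LT 60: heading 315 -> 15
FD 13: (20.314,-21.314) -> (32.871,-17.949) [heading=15, draw]
Final: pos=(32.871,-17.949), heading=15, 3 segment(s) drawn
Segments drawn: 3

Answer: 3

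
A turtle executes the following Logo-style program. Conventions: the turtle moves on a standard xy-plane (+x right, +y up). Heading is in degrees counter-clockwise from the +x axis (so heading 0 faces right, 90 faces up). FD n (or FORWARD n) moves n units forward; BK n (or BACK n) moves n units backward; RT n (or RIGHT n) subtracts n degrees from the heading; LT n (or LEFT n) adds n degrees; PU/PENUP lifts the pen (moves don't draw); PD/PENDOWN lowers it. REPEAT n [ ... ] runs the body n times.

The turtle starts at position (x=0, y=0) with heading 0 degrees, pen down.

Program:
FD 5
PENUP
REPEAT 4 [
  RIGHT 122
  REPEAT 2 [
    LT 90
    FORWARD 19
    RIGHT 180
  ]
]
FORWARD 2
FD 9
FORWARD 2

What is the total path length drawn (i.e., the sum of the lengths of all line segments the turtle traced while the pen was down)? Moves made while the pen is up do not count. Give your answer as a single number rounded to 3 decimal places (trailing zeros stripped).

Executing turtle program step by step:
Start: pos=(0,0), heading=0, pen down
FD 5: (0,0) -> (5,0) [heading=0, draw]
PU: pen up
REPEAT 4 [
  -- iteration 1/4 --
  RT 122: heading 0 -> 238
  REPEAT 2 [
    -- iteration 1/2 --
    LT 90: heading 238 -> 328
    FD 19: (5,0) -> (21.113,-10.068) [heading=328, move]
    RT 180: heading 328 -> 148
    -- iteration 2/2 --
    LT 90: heading 148 -> 238
    FD 19: (21.113,-10.068) -> (11.044,-26.181) [heading=238, move]
    RT 180: heading 238 -> 58
  ]
  -- iteration 2/4 --
  RT 122: heading 58 -> 296
  REPEAT 2 [
    -- iteration 1/2 --
    LT 90: heading 296 -> 26
    FD 19: (11.044,-26.181) -> (28.122,-17.852) [heading=26, move]
    RT 180: heading 26 -> 206
    -- iteration 2/2 --
    LT 90: heading 206 -> 296
    FD 19: (28.122,-17.852) -> (36.451,-34.929) [heading=296, move]
    RT 180: heading 296 -> 116
  ]
  -- iteration 3/4 --
  RT 122: heading 116 -> 354
  REPEAT 2 [
    -- iteration 1/2 --
    LT 90: heading 354 -> 84
    FD 19: (36.451,-34.929) -> (38.437,-16.033) [heading=84, move]
    RT 180: heading 84 -> 264
    -- iteration 2/2 --
    LT 90: heading 264 -> 354
    FD 19: (38.437,-16.033) -> (57.333,-18.02) [heading=354, move]
    RT 180: heading 354 -> 174
  ]
  -- iteration 4/4 --
  RT 122: heading 174 -> 52
  REPEAT 2 [
    -- iteration 1/2 --
    LT 90: heading 52 -> 142
    FD 19: (57.333,-18.02) -> (42.36,-6.322) [heading=142, move]
    RT 180: heading 142 -> 322
    -- iteration 2/2 --
    LT 90: heading 322 -> 52
    FD 19: (42.36,-6.322) -> (54.058,8.65) [heading=52, move]
    RT 180: heading 52 -> 232
  ]
]
FD 2: (54.058,8.65) -> (52.827,7.074) [heading=232, move]
FD 9: (52.827,7.074) -> (47.286,-0.018) [heading=232, move]
FD 2: (47.286,-0.018) -> (46.054,-1.594) [heading=232, move]
Final: pos=(46.054,-1.594), heading=232, 1 segment(s) drawn

Segment lengths:
  seg 1: (0,0) -> (5,0), length = 5
Total = 5

Answer: 5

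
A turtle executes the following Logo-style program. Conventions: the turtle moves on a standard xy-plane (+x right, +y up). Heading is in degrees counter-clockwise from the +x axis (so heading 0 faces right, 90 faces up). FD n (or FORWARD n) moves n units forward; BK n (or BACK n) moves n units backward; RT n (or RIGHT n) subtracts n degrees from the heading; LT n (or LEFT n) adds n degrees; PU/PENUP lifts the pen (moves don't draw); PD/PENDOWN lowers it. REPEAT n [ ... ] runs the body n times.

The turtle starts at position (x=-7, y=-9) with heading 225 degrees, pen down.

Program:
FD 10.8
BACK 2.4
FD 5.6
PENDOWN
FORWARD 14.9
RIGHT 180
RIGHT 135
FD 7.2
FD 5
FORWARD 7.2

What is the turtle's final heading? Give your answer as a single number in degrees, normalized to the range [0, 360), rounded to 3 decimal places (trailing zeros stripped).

Answer: 270

Derivation:
Executing turtle program step by step:
Start: pos=(-7,-9), heading=225, pen down
FD 10.8: (-7,-9) -> (-14.637,-16.637) [heading=225, draw]
BK 2.4: (-14.637,-16.637) -> (-12.94,-14.94) [heading=225, draw]
FD 5.6: (-12.94,-14.94) -> (-16.899,-18.899) [heading=225, draw]
PD: pen down
FD 14.9: (-16.899,-18.899) -> (-27.435,-29.435) [heading=225, draw]
RT 180: heading 225 -> 45
RT 135: heading 45 -> 270
FD 7.2: (-27.435,-29.435) -> (-27.435,-36.635) [heading=270, draw]
FD 5: (-27.435,-36.635) -> (-27.435,-41.635) [heading=270, draw]
FD 7.2: (-27.435,-41.635) -> (-27.435,-48.835) [heading=270, draw]
Final: pos=(-27.435,-48.835), heading=270, 7 segment(s) drawn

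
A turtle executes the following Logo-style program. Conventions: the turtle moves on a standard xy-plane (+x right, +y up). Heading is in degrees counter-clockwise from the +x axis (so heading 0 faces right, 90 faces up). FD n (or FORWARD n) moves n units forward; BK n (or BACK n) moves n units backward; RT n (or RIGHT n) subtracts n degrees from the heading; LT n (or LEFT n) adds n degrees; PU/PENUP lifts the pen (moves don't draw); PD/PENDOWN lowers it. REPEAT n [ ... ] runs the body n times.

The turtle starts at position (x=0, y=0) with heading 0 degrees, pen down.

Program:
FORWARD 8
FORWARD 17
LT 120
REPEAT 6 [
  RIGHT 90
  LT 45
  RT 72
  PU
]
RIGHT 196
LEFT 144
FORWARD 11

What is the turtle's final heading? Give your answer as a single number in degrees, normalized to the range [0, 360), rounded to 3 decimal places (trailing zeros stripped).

Answer: 86

Derivation:
Executing turtle program step by step:
Start: pos=(0,0), heading=0, pen down
FD 8: (0,0) -> (8,0) [heading=0, draw]
FD 17: (8,0) -> (25,0) [heading=0, draw]
LT 120: heading 0 -> 120
REPEAT 6 [
  -- iteration 1/6 --
  RT 90: heading 120 -> 30
  LT 45: heading 30 -> 75
  RT 72: heading 75 -> 3
  PU: pen up
  -- iteration 2/6 --
  RT 90: heading 3 -> 273
  LT 45: heading 273 -> 318
  RT 72: heading 318 -> 246
  PU: pen up
  -- iteration 3/6 --
  RT 90: heading 246 -> 156
  LT 45: heading 156 -> 201
  RT 72: heading 201 -> 129
  PU: pen up
  -- iteration 4/6 --
  RT 90: heading 129 -> 39
  LT 45: heading 39 -> 84
  RT 72: heading 84 -> 12
  PU: pen up
  -- iteration 5/6 --
  RT 90: heading 12 -> 282
  LT 45: heading 282 -> 327
  RT 72: heading 327 -> 255
  PU: pen up
  -- iteration 6/6 --
  RT 90: heading 255 -> 165
  LT 45: heading 165 -> 210
  RT 72: heading 210 -> 138
  PU: pen up
]
RT 196: heading 138 -> 302
LT 144: heading 302 -> 86
FD 11: (25,0) -> (25.767,10.973) [heading=86, move]
Final: pos=(25.767,10.973), heading=86, 2 segment(s) drawn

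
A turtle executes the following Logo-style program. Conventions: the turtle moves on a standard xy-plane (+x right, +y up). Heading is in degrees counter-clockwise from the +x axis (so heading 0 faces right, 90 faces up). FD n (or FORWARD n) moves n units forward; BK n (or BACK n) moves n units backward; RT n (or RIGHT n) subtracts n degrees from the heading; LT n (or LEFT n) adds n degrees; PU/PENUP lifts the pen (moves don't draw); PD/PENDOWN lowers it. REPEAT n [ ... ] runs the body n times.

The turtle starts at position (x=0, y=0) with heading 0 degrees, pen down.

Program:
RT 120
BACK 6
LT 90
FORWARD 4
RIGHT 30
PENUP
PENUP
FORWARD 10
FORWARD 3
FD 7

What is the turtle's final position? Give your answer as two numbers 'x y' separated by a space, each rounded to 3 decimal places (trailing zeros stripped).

Answer: 16.464 -14.124

Derivation:
Executing turtle program step by step:
Start: pos=(0,0), heading=0, pen down
RT 120: heading 0 -> 240
BK 6: (0,0) -> (3,5.196) [heading=240, draw]
LT 90: heading 240 -> 330
FD 4: (3,5.196) -> (6.464,3.196) [heading=330, draw]
RT 30: heading 330 -> 300
PU: pen up
PU: pen up
FD 10: (6.464,3.196) -> (11.464,-5.464) [heading=300, move]
FD 3: (11.464,-5.464) -> (12.964,-8.062) [heading=300, move]
FD 7: (12.964,-8.062) -> (16.464,-14.124) [heading=300, move]
Final: pos=(16.464,-14.124), heading=300, 2 segment(s) drawn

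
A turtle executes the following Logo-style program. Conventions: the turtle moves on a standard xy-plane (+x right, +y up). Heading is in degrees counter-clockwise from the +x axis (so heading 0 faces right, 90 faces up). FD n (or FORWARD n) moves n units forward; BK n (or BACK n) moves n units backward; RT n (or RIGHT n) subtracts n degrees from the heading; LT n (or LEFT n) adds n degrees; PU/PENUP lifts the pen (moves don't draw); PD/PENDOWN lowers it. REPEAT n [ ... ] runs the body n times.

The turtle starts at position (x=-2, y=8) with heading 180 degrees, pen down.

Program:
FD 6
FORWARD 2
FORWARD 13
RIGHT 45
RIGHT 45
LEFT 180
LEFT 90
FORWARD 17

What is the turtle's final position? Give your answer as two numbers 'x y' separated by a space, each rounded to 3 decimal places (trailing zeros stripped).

Answer: -6 8

Derivation:
Executing turtle program step by step:
Start: pos=(-2,8), heading=180, pen down
FD 6: (-2,8) -> (-8,8) [heading=180, draw]
FD 2: (-8,8) -> (-10,8) [heading=180, draw]
FD 13: (-10,8) -> (-23,8) [heading=180, draw]
RT 45: heading 180 -> 135
RT 45: heading 135 -> 90
LT 180: heading 90 -> 270
LT 90: heading 270 -> 0
FD 17: (-23,8) -> (-6,8) [heading=0, draw]
Final: pos=(-6,8), heading=0, 4 segment(s) drawn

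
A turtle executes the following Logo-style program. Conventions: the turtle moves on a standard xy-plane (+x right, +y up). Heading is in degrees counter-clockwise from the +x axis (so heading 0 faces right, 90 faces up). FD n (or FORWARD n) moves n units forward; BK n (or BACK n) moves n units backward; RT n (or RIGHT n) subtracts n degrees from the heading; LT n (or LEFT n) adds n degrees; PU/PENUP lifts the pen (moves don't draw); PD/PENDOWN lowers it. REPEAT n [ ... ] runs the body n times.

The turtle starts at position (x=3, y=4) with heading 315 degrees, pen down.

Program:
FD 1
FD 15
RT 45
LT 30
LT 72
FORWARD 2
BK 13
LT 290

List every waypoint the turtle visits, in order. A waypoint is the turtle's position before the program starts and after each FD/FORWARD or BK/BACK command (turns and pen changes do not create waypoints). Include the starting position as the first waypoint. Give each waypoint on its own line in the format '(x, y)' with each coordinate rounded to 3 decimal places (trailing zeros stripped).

Executing turtle program step by step:
Start: pos=(3,4), heading=315, pen down
FD 1: (3,4) -> (3.707,3.293) [heading=315, draw]
FD 15: (3.707,3.293) -> (14.314,-7.314) [heading=315, draw]
RT 45: heading 315 -> 270
LT 30: heading 270 -> 300
LT 72: heading 300 -> 12
FD 2: (14.314,-7.314) -> (16.27,-6.898) [heading=12, draw]
BK 13: (16.27,-6.898) -> (3.554,-9.601) [heading=12, draw]
LT 290: heading 12 -> 302
Final: pos=(3.554,-9.601), heading=302, 4 segment(s) drawn
Waypoints (5 total):
(3, 4)
(3.707, 3.293)
(14.314, -7.314)
(16.27, -6.898)
(3.554, -9.601)

Answer: (3, 4)
(3.707, 3.293)
(14.314, -7.314)
(16.27, -6.898)
(3.554, -9.601)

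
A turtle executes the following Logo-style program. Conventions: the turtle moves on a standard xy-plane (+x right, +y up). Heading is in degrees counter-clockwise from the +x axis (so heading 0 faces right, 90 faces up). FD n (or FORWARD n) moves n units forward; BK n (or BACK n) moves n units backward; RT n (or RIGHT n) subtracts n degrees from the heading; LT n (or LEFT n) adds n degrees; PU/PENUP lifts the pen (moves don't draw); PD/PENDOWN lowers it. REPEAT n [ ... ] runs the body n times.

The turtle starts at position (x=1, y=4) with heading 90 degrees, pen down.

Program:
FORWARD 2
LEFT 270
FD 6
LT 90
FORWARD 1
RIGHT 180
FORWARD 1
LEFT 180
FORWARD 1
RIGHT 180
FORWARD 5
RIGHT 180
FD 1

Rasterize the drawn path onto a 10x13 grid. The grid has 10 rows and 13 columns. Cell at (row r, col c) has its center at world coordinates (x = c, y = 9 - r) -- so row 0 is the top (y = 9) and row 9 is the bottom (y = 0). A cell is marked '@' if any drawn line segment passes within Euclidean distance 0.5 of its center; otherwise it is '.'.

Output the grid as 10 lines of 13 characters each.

Answer: .............
.............
.......@.....
.@@@@@@@.....
.@.....@.....
.@.....@.....
.......@.....
.......@.....
.............
.............

Derivation:
Segment 0: (1,4) -> (1,6)
Segment 1: (1,6) -> (7,6)
Segment 2: (7,6) -> (7,7)
Segment 3: (7,7) -> (7,6)
Segment 4: (7,6) -> (7,7)
Segment 5: (7,7) -> (7,2)
Segment 6: (7,2) -> (7,3)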